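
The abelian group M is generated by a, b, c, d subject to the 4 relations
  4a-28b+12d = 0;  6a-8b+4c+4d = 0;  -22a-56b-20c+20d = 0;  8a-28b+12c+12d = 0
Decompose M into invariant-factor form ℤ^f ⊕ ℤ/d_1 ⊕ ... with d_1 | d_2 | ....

rank_ℚ(R)=4; free=4−4=0
SNF(R) diag = [2, 4, 4, 8] → torsion [2, 4, 4, 8]

Answer: M ≅ ℤ/2 ⊕ ℤ/4 ⊕ ℤ/4 ⊕ ℤ/8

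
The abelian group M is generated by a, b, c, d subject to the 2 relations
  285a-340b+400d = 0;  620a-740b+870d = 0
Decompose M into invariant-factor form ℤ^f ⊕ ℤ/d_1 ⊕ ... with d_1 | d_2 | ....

Answer: M ≅ ℤ^2 ⊕ ℤ/5 ⊕ ℤ/10

Derivation:
rank_ℚ(R)=2; free=4−2=2
SNF(R) diag = [5, 10] → torsion [5, 10]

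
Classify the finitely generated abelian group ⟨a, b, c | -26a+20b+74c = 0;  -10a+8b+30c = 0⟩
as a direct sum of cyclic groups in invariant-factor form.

Answer: M ≅ ℤ^1 ⊕ ℤ/2 ⊕ ℤ/4

Derivation:
rank_ℚ(R)=2; free=3−2=1
SNF(R) diag = [2, 4] → torsion [2, 4]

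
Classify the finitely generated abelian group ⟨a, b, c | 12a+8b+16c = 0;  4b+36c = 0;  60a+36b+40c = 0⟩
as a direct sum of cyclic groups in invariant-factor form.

Answer: M ≅ ℤ/4 ⊕ ℤ/4 ⊕ ℤ/12

Derivation:
rank_ℚ(R)=3; free=3−3=0
SNF(R) diag = [4, 4, 12] → torsion [4, 4, 12]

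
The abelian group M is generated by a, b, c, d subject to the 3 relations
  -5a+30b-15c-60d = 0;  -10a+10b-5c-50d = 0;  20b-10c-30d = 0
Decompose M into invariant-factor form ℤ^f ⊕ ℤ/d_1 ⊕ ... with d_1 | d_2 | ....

Answer: M ≅ ℤ^1 ⊕ ℤ/5 ⊕ ℤ/5 ⊕ ℤ/10

Derivation:
rank_ℚ(R)=3; free=4−3=1
SNF(R) diag = [5, 5, 10] → torsion [5, 5, 10]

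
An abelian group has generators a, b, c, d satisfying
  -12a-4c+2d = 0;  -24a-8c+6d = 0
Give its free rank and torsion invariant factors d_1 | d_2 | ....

Answer: M ≅ ℤ^2 ⊕ ℤ/2 ⊕ ℤ/4

Derivation:
rank_ℚ(R)=2; free=4−2=2
SNF(R) diag = [2, 4] → torsion [2, 4]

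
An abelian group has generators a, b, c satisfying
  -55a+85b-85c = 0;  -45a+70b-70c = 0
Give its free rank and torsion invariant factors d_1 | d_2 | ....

rank_ℚ(R)=2; free=3−2=1
SNF(R) diag = [5, 5] → torsion [5, 5]

Answer: M ≅ ℤ^1 ⊕ ℤ/5 ⊕ ℤ/5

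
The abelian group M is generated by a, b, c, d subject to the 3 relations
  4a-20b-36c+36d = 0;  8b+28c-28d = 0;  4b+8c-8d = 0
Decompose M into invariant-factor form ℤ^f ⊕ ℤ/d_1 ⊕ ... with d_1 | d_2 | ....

Answer: M ≅ ℤ^1 ⊕ ℤ/4 ⊕ ℤ/4 ⊕ ℤ/12

Derivation:
rank_ℚ(R)=3; free=4−3=1
SNF(R) diag = [4, 4, 12] → torsion [4, 4, 12]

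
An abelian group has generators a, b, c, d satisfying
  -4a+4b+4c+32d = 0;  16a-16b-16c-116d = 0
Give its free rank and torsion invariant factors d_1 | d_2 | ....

rank_ℚ(R)=2; free=4−2=2
SNF(R) diag = [4, 12] → torsion [4, 12]

Answer: M ≅ ℤ^2 ⊕ ℤ/4 ⊕ ℤ/12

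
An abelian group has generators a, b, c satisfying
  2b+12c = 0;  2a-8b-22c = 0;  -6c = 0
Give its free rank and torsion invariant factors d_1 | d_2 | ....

Answer: M ≅ ℤ/2 ⊕ ℤ/2 ⊕ ℤ/6

Derivation:
rank_ℚ(R)=3; free=3−3=0
SNF(R) diag = [2, 2, 6] → torsion [2, 2, 6]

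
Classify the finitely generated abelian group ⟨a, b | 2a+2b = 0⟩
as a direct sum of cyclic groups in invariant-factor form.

Answer: M ≅ ℤ^1 ⊕ ℤ/2

Derivation:
rank_ℚ(R)=1; free=2−1=1
SNF(R) diag = [2] → torsion [2]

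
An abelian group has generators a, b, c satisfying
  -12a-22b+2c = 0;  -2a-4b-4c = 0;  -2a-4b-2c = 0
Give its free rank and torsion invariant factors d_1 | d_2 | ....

rank_ℚ(R)=3; free=3−3=0
SNF(R) diag = [2, 2, 2] → torsion [2, 2, 2]

Answer: M ≅ ℤ/2 ⊕ ℤ/2 ⊕ ℤ/2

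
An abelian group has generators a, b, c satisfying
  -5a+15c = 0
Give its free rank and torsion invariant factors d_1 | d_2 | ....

rank_ℚ(R)=1; free=3−1=2
SNF(R) diag = [5] → torsion [5]

Answer: M ≅ ℤ^2 ⊕ ℤ/5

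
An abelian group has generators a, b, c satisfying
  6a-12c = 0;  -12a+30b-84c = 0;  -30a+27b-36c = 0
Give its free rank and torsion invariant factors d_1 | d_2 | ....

rank_ℚ(R)=3; free=3−3=0
SNF(R) diag = [3, 6, 12] → torsion [3, 6, 12]

Answer: M ≅ ℤ/3 ⊕ ℤ/6 ⊕ ℤ/12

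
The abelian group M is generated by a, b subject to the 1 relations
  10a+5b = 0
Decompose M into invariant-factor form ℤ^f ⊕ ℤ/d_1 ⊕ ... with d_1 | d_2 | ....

Answer: M ≅ ℤ^1 ⊕ ℤ/5

Derivation:
rank_ℚ(R)=1; free=2−1=1
SNF(R) diag = [5] → torsion [5]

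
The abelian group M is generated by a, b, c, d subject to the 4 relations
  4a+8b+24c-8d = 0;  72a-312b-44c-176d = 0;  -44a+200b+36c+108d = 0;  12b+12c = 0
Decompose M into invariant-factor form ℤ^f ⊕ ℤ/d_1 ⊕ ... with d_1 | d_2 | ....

rank_ℚ(R)=4; free=4−4=0
SNF(R) diag = [4, 4, 4, 12] → torsion [4, 4, 4, 12]

Answer: M ≅ ℤ/4 ⊕ ℤ/4 ⊕ ℤ/4 ⊕ ℤ/12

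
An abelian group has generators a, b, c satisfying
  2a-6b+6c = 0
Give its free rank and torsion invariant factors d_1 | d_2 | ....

rank_ℚ(R)=1; free=3−1=2
SNF(R) diag = [2] → torsion [2]

Answer: M ≅ ℤ^2 ⊕ ℤ/2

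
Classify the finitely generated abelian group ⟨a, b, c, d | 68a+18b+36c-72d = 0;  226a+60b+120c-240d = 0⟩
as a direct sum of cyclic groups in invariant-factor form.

rank_ℚ(R)=2; free=4−2=2
SNF(R) diag = [2, 6] → torsion [2, 6]

Answer: M ≅ ℤ^2 ⊕ ℤ/2 ⊕ ℤ/6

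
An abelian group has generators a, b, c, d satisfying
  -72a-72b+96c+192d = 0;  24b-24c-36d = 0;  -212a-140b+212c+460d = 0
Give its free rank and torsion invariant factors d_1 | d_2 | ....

rank_ℚ(R)=3; free=4−3=1
SNF(R) diag = [4, 12, 24] → torsion [4, 12, 24]

Answer: M ≅ ℤ^1 ⊕ ℤ/4 ⊕ ℤ/12 ⊕ ℤ/24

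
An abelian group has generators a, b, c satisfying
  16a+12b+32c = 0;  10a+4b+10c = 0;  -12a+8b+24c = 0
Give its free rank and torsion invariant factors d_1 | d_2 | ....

rank_ℚ(R)=3; free=3−3=0
SNF(R) diag = [2, 4, 4] → torsion [2, 4, 4]

Answer: M ≅ ℤ/2 ⊕ ℤ/4 ⊕ ℤ/4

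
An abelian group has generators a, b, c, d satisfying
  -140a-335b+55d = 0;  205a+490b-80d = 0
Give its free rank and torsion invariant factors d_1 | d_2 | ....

Answer: M ≅ ℤ^2 ⊕ ℤ/5 ⊕ ℤ/15

Derivation:
rank_ℚ(R)=2; free=4−2=2
SNF(R) diag = [5, 15] → torsion [5, 15]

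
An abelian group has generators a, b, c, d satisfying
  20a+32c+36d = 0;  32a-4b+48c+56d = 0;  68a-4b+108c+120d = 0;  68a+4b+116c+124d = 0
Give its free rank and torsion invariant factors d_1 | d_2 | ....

Answer: M ≅ ℤ/4 ⊕ ℤ/4 ⊕ ℤ/4 ⊕ ℤ/4

Derivation:
rank_ℚ(R)=4; free=4−4=0
SNF(R) diag = [4, 4, 4, 4] → torsion [4, 4, 4, 4]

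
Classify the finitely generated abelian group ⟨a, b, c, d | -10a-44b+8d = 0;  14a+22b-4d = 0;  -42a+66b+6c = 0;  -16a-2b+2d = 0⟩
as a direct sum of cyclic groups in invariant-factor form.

Answer: M ≅ ℤ/2 ⊕ ℤ/6 ⊕ ℤ/18 ⊕ ℤ/18

Derivation:
rank_ℚ(R)=4; free=4−4=0
SNF(R) diag = [2, 6, 18, 18] → torsion [2, 6, 18, 18]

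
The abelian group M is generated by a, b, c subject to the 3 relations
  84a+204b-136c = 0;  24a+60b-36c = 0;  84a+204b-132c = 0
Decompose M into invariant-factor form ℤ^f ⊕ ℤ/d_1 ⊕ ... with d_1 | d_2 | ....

Answer: M ≅ ℤ/4 ⊕ ℤ/12 ⊕ ℤ/12

Derivation:
rank_ℚ(R)=3; free=3−3=0
SNF(R) diag = [4, 12, 12] → torsion [4, 12, 12]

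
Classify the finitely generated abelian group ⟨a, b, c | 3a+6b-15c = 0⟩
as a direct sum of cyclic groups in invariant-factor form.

Answer: M ≅ ℤ^2 ⊕ ℤ/3

Derivation:
rank_ℚ(R)=1; free=3−1=2
SNF(R) diag = [3] → torsion [3]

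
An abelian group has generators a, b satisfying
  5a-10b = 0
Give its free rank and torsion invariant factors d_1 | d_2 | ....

rank_ℚ(R)=1; free=2−1=1
SNF(R) diag = [5] → torsion [5]

Answer: M ≅ ℤ^1 ⊕ ℤ/5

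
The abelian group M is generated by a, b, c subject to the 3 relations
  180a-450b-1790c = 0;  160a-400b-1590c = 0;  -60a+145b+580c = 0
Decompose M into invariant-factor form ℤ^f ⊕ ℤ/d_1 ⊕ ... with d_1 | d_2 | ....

rank_ℚ(R)=3; free=3−3=0
SNF(R) diag = [5, 10, 20] → torsion [5, 10, 20]

Answer: M ≅ ℤ/5 ⊕ ℤ/10 ⊕ ℤ/20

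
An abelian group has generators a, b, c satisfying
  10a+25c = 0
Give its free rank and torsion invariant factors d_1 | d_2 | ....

rank_ℚ(R)=1; free=3−1=2
SNF(R) diag = [5] → torsion [5]

Answer: M ≅ ℤ^2 ⊕ ℤ/5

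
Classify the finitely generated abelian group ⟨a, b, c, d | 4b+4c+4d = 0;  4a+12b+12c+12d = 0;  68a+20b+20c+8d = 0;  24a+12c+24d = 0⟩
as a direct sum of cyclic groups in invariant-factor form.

rank_ℚ(R)=4; free=4−4=0
SNF(R) diag = [4, 4, 12, 12] → torsion [4, 4, 12, 12]

Answer: M ≅ ℤ/4 ⊕ ℤ/4 ⊕ ℤ/12 ⊕ ℤ/12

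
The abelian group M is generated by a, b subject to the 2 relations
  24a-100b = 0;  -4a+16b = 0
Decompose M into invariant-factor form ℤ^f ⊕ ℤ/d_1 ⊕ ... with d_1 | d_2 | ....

Answer: M ≅ ℤ/4 ⊕ ℤ/4

Derivation:
rank_ℚ(R)=2; free=2−2=0
SNF(R) diag = [4, 4] → torsion [4, 4]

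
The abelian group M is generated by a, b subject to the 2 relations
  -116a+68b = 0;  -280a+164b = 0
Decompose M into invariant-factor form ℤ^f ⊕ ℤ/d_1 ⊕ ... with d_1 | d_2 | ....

Answer: M ≅ ℤ/4 ⊕ ℤ/4

Derivation:
rank_ℚ(R)=2; free=2−2=0
SNF(R) diag = [4, 4] → torsion [4, 4]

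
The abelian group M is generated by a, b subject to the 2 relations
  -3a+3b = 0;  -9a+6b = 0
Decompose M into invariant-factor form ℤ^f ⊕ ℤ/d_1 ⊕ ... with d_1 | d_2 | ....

Answer: M ≅ ℤ/3 ⊕ ℤ/3

Derivation:
rank_ℚ(R)=2; free=2−2=0
SNF(R) diag = [3, 3] → torsion [3, 3]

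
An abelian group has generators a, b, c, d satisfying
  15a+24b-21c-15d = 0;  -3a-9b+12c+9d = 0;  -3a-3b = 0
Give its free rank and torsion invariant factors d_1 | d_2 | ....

rank_ℚ(R)=3; free=4−3=1
SNF(R) diag = [3, 3, 3] → torsion [3, 3, 3]

Answer: M ≅ ℤ^1 ⊕ ℤ/3 ⊕ ℤ/3 ⊕ ℤ/3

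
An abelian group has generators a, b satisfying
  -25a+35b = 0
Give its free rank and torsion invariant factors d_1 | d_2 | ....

Answer: M ≅ ℤ^1 ⊕ ℤ/5

Derivation:
rank_ℚ(R)=1; free=2−1=1
SNF(R) diag = [5] → torsion [5]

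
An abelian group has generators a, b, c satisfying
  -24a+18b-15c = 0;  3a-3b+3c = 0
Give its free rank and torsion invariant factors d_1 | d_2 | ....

Answer: M ≅ ℤ^1 ⊕ ℤ/3 ⊕ ℤ/3

Derivation:
rank_ℚ(R)=2; free=3−2=1
SNF(R) diag = [3, 3] → torsion [3, 3]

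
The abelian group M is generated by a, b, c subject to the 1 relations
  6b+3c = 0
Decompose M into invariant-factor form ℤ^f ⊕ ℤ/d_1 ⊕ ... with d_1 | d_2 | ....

Answer: M ≅ ℤ^2 ⊕ ℤ/3

Derivation:
rank_ℚ(R)=1; free=3−1=2
SNF(R) diag = [3] → torsion [3]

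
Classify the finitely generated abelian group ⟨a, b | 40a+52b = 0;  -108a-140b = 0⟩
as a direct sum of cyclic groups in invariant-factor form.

Answer: M ≅ ℤ/4 ⊕ ℤ/4

Derivation:
rank_ℚ(R)=2; free=2−2=0
SNF(R) diag = [4, 4] → torsion [4, 4]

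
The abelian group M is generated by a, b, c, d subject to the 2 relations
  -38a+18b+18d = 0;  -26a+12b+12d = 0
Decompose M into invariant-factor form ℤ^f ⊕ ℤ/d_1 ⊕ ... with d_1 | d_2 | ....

rank_ℚ(R)=2; free=4−2=2
SNF(R) diag = [2, 6] → torsion [2, 6]

Answer: M ≅ ℤ^2 ⊕ ℤ/2 ⊕ ℤ/6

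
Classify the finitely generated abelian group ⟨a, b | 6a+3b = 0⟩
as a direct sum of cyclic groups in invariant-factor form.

Answer: M ≅ ℤ^1 ⊕ ℤ/3

Derivation:
rank_ℚ(R)=1; free=2−1=1
SNF(R) diag = [3] → torsion [3]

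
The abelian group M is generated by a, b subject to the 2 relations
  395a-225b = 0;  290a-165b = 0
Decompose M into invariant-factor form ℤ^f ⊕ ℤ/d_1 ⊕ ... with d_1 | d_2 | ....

rank_ℚ(R)=2; free=2−2=0
SNF(R) diag = [5, 15] → torsion [5, 15]

Answer: M ≅ ℤ/5 ⊕ ℤ/15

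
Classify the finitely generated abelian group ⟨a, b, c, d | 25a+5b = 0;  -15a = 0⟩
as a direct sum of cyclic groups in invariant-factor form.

Answer: M ≅ ℤ^2 ⊕ ℤ/5 ⊕ ℤ/15

Derivation:
rank_ℚ(R)=2; free=4−2=2
SNF(R) diag = [5, 15] → torsion [5, 15]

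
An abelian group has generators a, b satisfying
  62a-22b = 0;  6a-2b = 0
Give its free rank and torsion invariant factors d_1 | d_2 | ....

Answer: M ≅ ℤ/2 ⊕ ℤ/4

Derivation:
rank_ℚ(R)=2; free=2−2=0
SNF(R) diag = [2, 4] → torsion [2, 4]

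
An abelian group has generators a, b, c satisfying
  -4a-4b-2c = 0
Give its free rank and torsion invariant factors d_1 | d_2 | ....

rank_ℚ(R)=1; free=3−1=2
SNF(R) diag = [2] → torsion [2]

Answer: M ≅ ℤ^2 ⊕ ℤ/2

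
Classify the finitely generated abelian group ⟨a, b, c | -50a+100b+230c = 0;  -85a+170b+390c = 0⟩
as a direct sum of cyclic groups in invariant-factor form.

Answer: M ≅ ℤ^1 ⊕ ℤ/5 ⊕ ℤ/10

Derivation:
rank_ℚ(R)=2; free=3−2=1
SNF(R) diag = [5, 10] → torsion [5, 10]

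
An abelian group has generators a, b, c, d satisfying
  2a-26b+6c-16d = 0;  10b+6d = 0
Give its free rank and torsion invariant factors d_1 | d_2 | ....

Answer: M ≅ ℤ^2 ⊕ ℤ/2 ⊕ ℤ/2

Derivation:
rank_ℚ(R)=2; free=4−2=2
SNF(R) diag = [2, 2] → torsion [2, 2]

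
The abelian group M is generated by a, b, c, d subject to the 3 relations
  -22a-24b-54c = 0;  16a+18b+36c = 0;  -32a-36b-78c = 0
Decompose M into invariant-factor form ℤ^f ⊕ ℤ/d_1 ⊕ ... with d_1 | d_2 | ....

rank_ℚ(R)=3; free=4−3=1
SNF(R) diag = [2, 6, 6] → torsion [2, 6, 6]

Answer: M ≅ ℤ^1 ⊕ ℤ/2 ⊕ ℤ/6 ⊕ ℤ/6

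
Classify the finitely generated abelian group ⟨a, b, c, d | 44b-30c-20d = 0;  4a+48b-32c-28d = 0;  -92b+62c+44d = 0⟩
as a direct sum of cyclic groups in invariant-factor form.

rank_ℚ(R)=3; free=4−3=1
SNF(R) diag = [2, 4, 8] → torsion [2, 4, 8]

Answer: M ≅ ℤ^1 ⊕ ℤ/2 ⊕ ℤ/4 ⊕ ℤ/8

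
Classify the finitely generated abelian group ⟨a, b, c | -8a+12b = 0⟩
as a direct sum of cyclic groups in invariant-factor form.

rank_ℚ(R)=1; free=3−1=2
SNF(R) diag = [4] → torsion [4]

Answer: M ≅ ℤ^2 ⊕ ℤ/4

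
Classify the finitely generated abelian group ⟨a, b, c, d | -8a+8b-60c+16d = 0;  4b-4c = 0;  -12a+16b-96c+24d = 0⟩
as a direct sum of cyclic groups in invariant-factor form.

rank_ℚ(R)=3; free=4−3=1
SNF(R) diag = [4, 4, 4] → torsion [4, 4, 4]

Answer: M ≅ ℤ^1 ⊕ ℤ/4 ⊕ ℤ/4 ⊕ ℤ/4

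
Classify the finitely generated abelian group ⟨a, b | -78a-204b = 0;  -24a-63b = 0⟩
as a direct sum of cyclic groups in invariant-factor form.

rank_ℚ(R)=2; free=2−2=0
SNF(R) diag = [3, 6] → torsion [3, 6]

Answer: M ≅ ℤ/3 ⊕ ℤ/6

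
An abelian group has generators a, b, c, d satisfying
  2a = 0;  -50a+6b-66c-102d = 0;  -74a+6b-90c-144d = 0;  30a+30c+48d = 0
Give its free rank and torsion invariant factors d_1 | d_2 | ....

Answer: M ≅ ℤ/2 ⊕ ℤ/6 ⊕ ℤ/6 ⊕ ℤ/18

Derivation:
rank_ℚ(R)=4; free=4−4=0
SNF(R) diag = [2, 6, 6, 18] → torsion [2, 6, 6, 18]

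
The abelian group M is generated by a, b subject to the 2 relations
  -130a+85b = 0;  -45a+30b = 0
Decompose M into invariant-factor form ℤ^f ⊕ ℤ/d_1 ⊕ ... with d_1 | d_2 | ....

Answer: M ≅ ℤ/5 ⊕ ℤ/15

Derivation:
rank_ℚ(R)=2; free=2−2=0
SNF(R) diag = [5, 15] → torsion [5, 15]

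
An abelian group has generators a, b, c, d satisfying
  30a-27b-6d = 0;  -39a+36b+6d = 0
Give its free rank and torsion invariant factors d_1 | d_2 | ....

rank_ℚ(R)=2; free=4−2=2
SNF(R) diag = [3, 9] → torsion [3, 9]

Answer: M ≅ ℤ^2 ⊕ ℤ/3 ⊕ ℤ/9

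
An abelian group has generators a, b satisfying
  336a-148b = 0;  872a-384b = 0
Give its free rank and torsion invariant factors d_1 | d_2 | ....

Answer: M ≅ ℤ/4 ⊕ ℤ/8

Derivation:
rank_ℚ(R)=2; free=2−2=0
SNF(R) diag = [4, 8] → torsion [4, 8]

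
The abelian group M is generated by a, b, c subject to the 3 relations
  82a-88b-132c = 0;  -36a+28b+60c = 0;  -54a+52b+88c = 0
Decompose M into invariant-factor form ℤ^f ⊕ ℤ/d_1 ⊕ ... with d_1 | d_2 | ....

Answer: M ≅ ℤ/2 ⊕ ℤ/4 ⊕ ℤ/8

Derivation:
rank_ℚ(R)=3; free=3−3=0
SNF(R) diag = [2, 4, 8] → torsion [2, 4, 8]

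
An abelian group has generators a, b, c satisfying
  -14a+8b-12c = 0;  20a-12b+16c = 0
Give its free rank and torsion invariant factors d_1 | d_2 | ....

rank_ℚ(R)=2; free=3−2=1
SNF(R) diag = [2, 4] → torsion [2, 4]

Answer: M ≅ ℤ^1 ⊕ ℤ/2 ⊕ ℤ/4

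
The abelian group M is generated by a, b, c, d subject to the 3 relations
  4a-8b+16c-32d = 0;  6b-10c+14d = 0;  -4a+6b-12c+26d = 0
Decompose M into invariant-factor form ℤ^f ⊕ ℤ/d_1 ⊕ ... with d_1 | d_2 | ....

rank_ℚ(R)=3; free=4−3=1
SNF(R) diag = [2, 2, 4] → torsion [2, 2, 4]

Answer: M ≅ ℤ^1 ⊕ ℤ/2 ⊕ ℤ/2 ⊕ ℤ/4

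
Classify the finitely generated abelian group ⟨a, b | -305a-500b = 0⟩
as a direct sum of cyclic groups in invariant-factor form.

Answer: M ≅ ℤ^1 ⊕ ℤ/5

Derivation:
rank_ℚ(R)=1; free=2−1=1
SNF(R) diag = [5] → torsion [5]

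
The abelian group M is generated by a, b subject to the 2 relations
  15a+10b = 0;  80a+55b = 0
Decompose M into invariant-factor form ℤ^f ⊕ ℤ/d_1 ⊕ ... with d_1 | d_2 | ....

rank_ℚ(R)=2; free=2−2=0
SNF(R) diag = [5, 5] → torsion [5, 5]

Answer: M ≅ ℤ/5 ⊕ ℤ/5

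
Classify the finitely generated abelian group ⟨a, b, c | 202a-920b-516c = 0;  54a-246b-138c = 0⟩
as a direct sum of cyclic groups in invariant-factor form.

rank_ℚ(R)=2; free=3−2=1
SNF(R) diag = [2, 6] → torsion [2, 6]

Answer: M ≅ ℤ^1 ⊕ ℤ/2 ⊕ ℤ/6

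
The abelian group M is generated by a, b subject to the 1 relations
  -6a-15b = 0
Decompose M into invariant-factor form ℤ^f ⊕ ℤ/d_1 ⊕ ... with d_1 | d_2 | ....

rank_ℚ(R)=1; free=2−1=1
SNF(R) diag = [3] → torsion [3]

Answer: M ≅ ℤ^1 ⊕ ℤ/3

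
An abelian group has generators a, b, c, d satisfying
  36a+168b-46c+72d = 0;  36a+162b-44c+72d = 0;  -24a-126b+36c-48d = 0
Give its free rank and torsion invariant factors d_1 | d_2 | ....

rank_ℚ(R)=3; free=4−3=1
SNF(R) diag = [2, 6, 12] → torsion [2, 6, 12]

Answer: M ≅ ℤ^1 ⊕ ℤ/2 ⊕ ℤ/6 ⊕ ℤ/12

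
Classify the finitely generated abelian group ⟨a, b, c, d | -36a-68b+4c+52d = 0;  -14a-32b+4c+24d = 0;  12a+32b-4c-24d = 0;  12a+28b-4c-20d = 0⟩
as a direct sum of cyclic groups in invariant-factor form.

rank_ℚ(R)=4; free=4−4=0
SNF(R) diag = [2, 4, 4, 8] → torsion [2, 4, 4, 8]

Answer: M ≅ ℤ/2 ⊕ ℤ/4 ⊕ ℤ/4 ⊕ ℤ/8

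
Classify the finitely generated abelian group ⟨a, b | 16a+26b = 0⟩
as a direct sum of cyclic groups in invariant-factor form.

Answer: M ≅ ℤ^1 ⊕ ℤ/2

Derivation:
rank_ℚ(R)=1; free=2−1=1
SNF(R) diag = [2] → torsion [2]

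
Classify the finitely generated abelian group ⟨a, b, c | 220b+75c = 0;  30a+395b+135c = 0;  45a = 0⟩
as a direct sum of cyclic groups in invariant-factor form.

rank_ℚ(R)=3; free=3−3=0
SNF(R) diag = [5, 15, 45] → torsion [5, 15, 45]

Answer: M ≅ ℤ/5 ⊕ ℤ/15 ⊕ ℤ/45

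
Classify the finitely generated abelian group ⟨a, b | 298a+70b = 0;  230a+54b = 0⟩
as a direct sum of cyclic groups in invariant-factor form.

rank_ℚ(R)=2; free=2−2=0
SNF(R) diag = [2, 4] → torsion [2, 4]

Answer: M ≅ ℤ/2 ⊕ ℤ/4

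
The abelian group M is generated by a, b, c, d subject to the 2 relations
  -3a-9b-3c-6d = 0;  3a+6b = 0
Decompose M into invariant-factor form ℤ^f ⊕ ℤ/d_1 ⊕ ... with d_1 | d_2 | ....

Answer: M ≅ ℤ^2 ⊕ ℤ/3 ⊕ ℤ/3

Derivation:
rank_ℚ(R)=2; free=4−2=2
SNF(R) diag = [3, 3] → torsion [3, 3]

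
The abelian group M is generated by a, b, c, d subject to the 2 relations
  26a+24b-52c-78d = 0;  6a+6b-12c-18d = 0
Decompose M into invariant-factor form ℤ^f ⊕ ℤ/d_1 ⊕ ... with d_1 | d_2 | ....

rank_ℚ(R)=2; free=4−2=2
SNF(R) diag = [2, 6] → torsion [2, 6]

Answer: M ≅ ℤ^2 ⊕ ℤ/2 ⊕ ℤ/6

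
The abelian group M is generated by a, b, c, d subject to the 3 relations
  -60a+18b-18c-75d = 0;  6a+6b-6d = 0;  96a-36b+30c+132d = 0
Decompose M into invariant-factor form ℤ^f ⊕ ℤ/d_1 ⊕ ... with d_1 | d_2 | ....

rank_ℚ(R)=3; free=4−3=1
SNF(R) diag = [3, 6, 6] → torsion [3, 6, 6]

Answer: M ≅ ℤ^1 ⊕ ℤ/3 ⊕ ℤ/6 ⊕ ℤ/6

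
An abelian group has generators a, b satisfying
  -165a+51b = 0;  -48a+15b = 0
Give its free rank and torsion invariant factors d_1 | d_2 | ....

Answer: M ≅ ℤ/3 ⊕ ℤ/9

Derivation:
rank_ℚ(R)=2; free=2−2=0
SNF(R) diag = [3, 9] → torsion [3, 9]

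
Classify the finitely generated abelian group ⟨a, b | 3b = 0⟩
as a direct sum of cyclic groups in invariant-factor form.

Answer: M ≅ ℤ^1 ⊕ ℤ/3

Derivation:
rank_ℚ(R)=1; free=2−1=1
SNF(R) diag = [3] → torsion [3]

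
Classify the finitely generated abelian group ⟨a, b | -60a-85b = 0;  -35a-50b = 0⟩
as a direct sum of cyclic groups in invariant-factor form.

Answer: M ≅ ℤ/5 ⊕ ℤ/5

Derivation:
rank_ℚ(R)=2; free=2−2=0
SNF(R) diag = [5, 5] → torsion [5, 5]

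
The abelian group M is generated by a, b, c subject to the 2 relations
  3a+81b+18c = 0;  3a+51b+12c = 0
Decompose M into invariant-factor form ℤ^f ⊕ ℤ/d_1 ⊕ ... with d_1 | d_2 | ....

Answer: M ≅ ℤ^1 ⊕ ℤ/3 ⊕ ℤ/6

Derivation:
rank_ℚ(R)=2; free=3−2=1
SNF(R) diag = [3, 6] → torsion [3, 6]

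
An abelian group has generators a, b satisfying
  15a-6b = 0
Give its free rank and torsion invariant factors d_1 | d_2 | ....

rank_ℚ(R)=1; free=2−1=1
SNF(R) diag = [3] → torsion [3]

Answer: M ≅ ℤ^1 ⊕ ℤ/3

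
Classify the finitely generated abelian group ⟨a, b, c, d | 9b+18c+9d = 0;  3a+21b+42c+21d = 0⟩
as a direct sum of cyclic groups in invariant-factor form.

Answer: M ≅ ℤ^2 ⊕ ℤ/3 ⊕ ℤ/9

Derivation:
rank_ℚ(R)=2; free=4−2=2
SNF(R) diag = [3, 9] → torsion [3, 9]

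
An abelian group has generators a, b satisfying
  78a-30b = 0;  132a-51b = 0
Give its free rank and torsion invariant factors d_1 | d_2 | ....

rank_ℚ(R)=2; free=2−2=0
SNF(R) diag = [3, 6] → torsion [3, 6]

Answer: M ≅ ℤ/3 ⊕ ℤ/6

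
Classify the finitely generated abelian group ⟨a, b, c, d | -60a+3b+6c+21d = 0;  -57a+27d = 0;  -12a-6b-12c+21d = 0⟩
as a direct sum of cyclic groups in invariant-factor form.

Answer: M ≅ ℤ^1 ⊕ ℤ/3 ⊕ ℤ/3 ⊕ ℤ/9

Derivation:
rank_ℚ(R)=3; free=4−3=1
SNF(R) diag = [3, 3, 9] → torsion [3, 3, 9]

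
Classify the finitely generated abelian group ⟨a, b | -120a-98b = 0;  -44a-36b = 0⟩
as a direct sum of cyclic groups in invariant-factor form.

rank_ℚ(R)=2; free=2−2=0
SNF(R) diag = [2, 4] → torsion [2, 4]

Answer: M ≅ ℤ/2 ⊕ ℤ/4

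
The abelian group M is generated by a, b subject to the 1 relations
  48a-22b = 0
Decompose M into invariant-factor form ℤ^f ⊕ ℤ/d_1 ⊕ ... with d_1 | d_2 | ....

rank_ℚ(R)=1; free=2−1=1
SNF(R) diag = [2] → torsion [2]

Answer: M ≅ ℤ^1 ⊕ ℤ/2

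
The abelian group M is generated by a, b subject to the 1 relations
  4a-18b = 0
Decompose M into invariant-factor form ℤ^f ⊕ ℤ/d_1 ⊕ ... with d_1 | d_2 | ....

rank_ℚ(R)=1; free=2−1=1
SNF(R) diag = [2] → torsion [2]

Answer: M ≅ ℤ^1 ⊕ ℤ/2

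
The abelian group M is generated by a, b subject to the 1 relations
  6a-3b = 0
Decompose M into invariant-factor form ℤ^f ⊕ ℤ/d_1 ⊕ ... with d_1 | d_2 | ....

Answer: M ≅ ℤ^1 ⊕ ℤ/3

Derivation:
rank_ℚ(R)=1; free=2−1=1
SNF(R) diag = [3] → torsion [3]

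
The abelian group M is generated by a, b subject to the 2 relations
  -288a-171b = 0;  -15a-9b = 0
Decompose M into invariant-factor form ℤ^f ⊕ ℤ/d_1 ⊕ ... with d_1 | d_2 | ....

rank_ℚ(R)=2; free=2−2=0
SNF(R) diag = [3, 9] → torsion [3, 9]

Answer: M ≅ ℤ/3 ⊕ ℤ/9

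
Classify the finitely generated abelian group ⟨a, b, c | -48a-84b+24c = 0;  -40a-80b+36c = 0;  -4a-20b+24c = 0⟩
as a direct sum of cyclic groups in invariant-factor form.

rank_ℚ(R)=3; free=3−3=0
SNF(R) diag = [4, 12, 12] → torsion [4, 12, 12]

Answer: M ≅ ℤ/4 ⊕ ℤ/12 ⊕ ℤ/12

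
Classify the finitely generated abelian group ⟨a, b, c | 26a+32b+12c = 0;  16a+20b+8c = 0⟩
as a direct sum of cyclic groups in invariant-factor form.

Answer: M ≅ ℤ^1 ⊕ ℤ/2 ⊕ ℤ/4

Derivation:
rank_ℚ(R)=2; free=3−2=1
SNF(R) diag = [2, 4] → torsion [2, 4]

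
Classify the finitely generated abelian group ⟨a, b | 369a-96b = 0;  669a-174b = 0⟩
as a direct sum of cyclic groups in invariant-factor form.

rank_ℚ(R)=2; free=2−2=0
SNF(R) diag = [3, 6] → torsion [3, 6]

Answer: M ≅ ℤ/3 ⊕ ℤ/6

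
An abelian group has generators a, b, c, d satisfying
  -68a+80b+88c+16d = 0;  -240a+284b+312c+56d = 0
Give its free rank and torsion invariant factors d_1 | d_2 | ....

rank_ℚ(R)=2; free=4−2=2
SNF(R) diag = [4, 4] → torsion [4, 4]

Answer: M ≅ ℤ^2 ⊕ ℤ/4 ⊕ ℤ/4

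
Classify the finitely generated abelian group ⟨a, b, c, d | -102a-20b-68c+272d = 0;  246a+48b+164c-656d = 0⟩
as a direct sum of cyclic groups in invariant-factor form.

rank_ℚ(R)=2; free=4−2=2
SNF(R) diag = [2, 4] → torsion [2, 4]

Answer: M ≅ ℤ^2 ⊕ ℤ/2 ⊕ ℤ/4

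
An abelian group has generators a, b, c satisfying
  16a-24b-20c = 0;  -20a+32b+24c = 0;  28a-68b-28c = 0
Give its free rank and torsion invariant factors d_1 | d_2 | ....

Answer: M ≅ ℤ/4 ⊕ ℤ/4 ⊕ ℤ/12

Derivation:
rank_ℚ(R)=3; free=3−3=0
SNF(R) diag = [4, 4, 12] → torsion [4, 4, 12]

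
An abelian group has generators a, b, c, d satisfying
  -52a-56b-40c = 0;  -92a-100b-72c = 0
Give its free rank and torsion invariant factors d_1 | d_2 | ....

rank_ℚ(R)=2; free=4−2=2
SNF(R) diag = [4, 4] → torsion [4, 4]

Answer: M ≅ ℤ^2 ⊕ ℤ/4 ⊕ ℤ/4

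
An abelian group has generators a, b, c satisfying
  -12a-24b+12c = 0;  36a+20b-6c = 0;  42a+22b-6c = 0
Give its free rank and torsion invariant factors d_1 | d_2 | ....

Answer: M ≅ ℤ/2 ⊕ ℤ/6 ⊕ ℤ/12

Derivation:
rank_ℚ(R)=3; free=3−3=0
SNF(R) diag = [2, 6, 12] → torsion [2, 6, 12]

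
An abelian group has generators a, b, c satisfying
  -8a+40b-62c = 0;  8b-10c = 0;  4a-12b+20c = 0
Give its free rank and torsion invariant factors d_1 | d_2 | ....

rank_ℚ(R)=3; free=3−3=0
SNF(R) diag = [2, 4, 8] → torsion [2, 4, 8]

Answer: M ≅ ℤ/2 ⊕ ℤ/4 ⊕ ℤ/8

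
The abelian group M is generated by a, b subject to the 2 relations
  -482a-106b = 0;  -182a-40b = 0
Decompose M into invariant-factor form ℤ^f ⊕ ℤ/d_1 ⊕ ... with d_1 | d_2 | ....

Answer: M ≅ ℤ/2 ⊕ ℤ/6

Derivation:
rank_ℚ(R)=2; free=2−2=0
SNF(R) diag = [2, 6] → torsion [2, 6]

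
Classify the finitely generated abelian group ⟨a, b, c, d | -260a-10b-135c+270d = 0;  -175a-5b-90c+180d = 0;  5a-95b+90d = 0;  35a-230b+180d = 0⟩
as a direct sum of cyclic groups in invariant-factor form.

Answer: M ≅ ℤ/5 ⊕ ℤ/15 ⊕ ℤ/45 ⊕ ℤ/90

Derivation:
rank_ℚ(R)=4; free=4−4=0
SNF(R) diag = [5, 15, 45, 90] → torsion [5, 15, 45, 90]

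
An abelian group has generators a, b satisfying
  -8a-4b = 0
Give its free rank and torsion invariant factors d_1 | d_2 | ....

Answer: M ≅ ℤ^1 ⊕ ℤ/4

Derivation:
rank_ℚ(R)=1; free=2−1=1
SNF(R) diag = [4] → torsion [4]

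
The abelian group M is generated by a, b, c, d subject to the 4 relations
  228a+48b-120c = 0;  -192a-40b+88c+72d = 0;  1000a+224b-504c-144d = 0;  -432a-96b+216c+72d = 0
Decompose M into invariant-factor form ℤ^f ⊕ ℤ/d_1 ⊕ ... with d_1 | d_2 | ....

rank_ℚ(R)=4; free=4−4=0
SNF(R) diag = [4, 8, 24, 72] → torsion [4, 8, 24, 72]

Answer: M ≅ ℤ/4 ⊕ ℤ/8 ⊕ ℤ/24 ⊕ ℤ/72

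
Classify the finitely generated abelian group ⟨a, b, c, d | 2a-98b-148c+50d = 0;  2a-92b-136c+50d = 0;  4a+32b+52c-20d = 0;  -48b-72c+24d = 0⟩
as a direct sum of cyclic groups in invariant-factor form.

rank_ℚ(R)=4; free=4−4=0
SNF(R) diag = [2, 6, 12, 24] → torsion [2, 6, 12, 24]

Answer: M ≅ ℤ/2 ⊕ ℤ/6 ⊕ ℤ/12 ⊕ ℤ/24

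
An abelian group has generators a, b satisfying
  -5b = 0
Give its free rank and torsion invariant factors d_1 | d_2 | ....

rank_ℚ(R)=1; free=2−1=1
SNF(R) diag = [5] → torsion [5]

Answer: M ≅ ℤ^1 ⊕ ℤ/5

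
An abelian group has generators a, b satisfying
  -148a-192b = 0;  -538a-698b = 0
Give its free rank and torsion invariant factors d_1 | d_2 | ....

Answer: M ≅ ℤ/2 ⊕ ℤ/4

Derivation:
rank_ℚ(R)=2; free=2−2=0
SNF(R) diag = [2, 4] → torsion [2, 4]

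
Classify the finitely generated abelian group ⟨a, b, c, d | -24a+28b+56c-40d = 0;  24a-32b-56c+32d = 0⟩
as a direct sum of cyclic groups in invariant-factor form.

rank_ℚ(R)=2; free=4−2=2
SNF(R) diag = [4, 8] → torsion [4, 8]

Answer: M ≅ ℤ^2 ⊕ ℤ/4 ⊕ ℤ/8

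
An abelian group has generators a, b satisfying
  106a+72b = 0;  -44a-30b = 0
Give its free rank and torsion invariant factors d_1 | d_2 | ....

rank_ℚ(R)=2; free=2−2=0
SNF(R) diag = [2, 6] → torsion [2, 6]

Answer: M ≅ ℤ/2 ⊕ ℤ/6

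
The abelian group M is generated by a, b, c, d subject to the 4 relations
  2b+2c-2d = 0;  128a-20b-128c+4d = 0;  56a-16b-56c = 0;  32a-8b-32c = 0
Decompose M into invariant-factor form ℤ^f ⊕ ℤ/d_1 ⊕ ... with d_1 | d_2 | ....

Answer: M ≅ ℤ/2 ⊕ ℤ/4 ⊕ ℤ/8 ⊕ ℤ/8

Derivation:
rank_ℚ(R)=4; free=4−4=0
SNF(R) diag = [2, 4, 8, 8] → torsion [2, 4, 8, 8]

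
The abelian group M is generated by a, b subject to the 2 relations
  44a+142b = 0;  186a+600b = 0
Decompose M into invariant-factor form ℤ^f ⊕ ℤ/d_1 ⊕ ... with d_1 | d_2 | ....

Answer: M ≅ ℤ/2 ⊕ ℤ/6

Derivation:
rank_ℚ(R)=2; free=2−2=0
SNF(R) diag = [2, 6] → torsion [2, 6]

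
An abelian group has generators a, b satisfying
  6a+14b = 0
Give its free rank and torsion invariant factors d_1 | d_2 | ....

Answer: M ≅ ℤ^1 ⊕ ℤ/2

Derivation:
rank_ℚ(R)=1; free=2−1=1
SNF(R) diag = [2] → torsion [2]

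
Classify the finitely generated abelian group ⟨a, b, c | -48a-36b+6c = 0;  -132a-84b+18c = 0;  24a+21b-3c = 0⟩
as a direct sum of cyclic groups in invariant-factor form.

rank_ℚ(R)=3; free=3−3=0
SNF(R) diag = [3, 6, 12] → torsion [3, 6, 12]

Answer: M ≅ ℤ/3 ⊕ ℤ/6 ⊕ ℤ/12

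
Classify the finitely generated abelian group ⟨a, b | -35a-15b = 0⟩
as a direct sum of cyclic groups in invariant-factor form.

Answer: M ≅ ℤ^1 ⊕ ℤ/5

Derivation:
rank_ℚ(R)=1; free=2−1=1
SNF(R) diag = [5] → torsion [5]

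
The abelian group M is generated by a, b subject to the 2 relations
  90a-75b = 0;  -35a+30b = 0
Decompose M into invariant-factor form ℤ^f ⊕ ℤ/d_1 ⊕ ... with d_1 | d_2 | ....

rank_ℚ(R)=2; free=2−2=0
SNF(R) diag = [5, 15] → torsion [5, 15]

Answer: M ≅ ℤ/5 ⊕ ℤ/15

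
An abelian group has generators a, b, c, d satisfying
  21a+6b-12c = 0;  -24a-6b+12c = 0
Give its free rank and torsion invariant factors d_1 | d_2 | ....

Answer: M ≅ ℤ^2 ⊕ ℤ/3 ⊕ ℤ/6

Derivation:
rank_ℚ(R)=2; free=4−2=2
SNF(R) diag = [3, 6] → torsion [3, 6]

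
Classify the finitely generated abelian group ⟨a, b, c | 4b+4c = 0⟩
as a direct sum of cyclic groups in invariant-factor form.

Answer: M ≅ ℤ^2 ⊕ ℤ/4

Derivation:
rank_ℚ(R)=1; free=3−1=2
SNF(R) diag = [4] → torsion [4]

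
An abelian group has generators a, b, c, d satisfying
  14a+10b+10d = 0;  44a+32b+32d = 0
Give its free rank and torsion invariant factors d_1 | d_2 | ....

Answer: M ≅ ℤ^2 ⊕ ℤ/2 ⊕ ℤ/4

Derivation:
rank_ℚ(R)=2; free=4−2=2
SNF(R) diag = [2, 4] → torsion [2, 4]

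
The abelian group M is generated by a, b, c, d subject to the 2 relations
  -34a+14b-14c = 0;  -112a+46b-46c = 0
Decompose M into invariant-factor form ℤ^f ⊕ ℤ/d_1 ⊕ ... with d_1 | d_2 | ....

Answer: M ≅ ℤ^2 ⊕ ℤ/2 ⊕ ℤ/2

Derivation:
rank_ℚ(R)=2; free=4−2=2
SNF(R) diag = [2, 2] → torsion [2, 2]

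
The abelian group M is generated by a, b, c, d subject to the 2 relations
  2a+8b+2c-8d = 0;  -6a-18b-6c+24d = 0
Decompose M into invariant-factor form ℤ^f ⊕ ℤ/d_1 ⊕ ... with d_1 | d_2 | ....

Answer: M ≅ ℤ^2 ⊕ ℤ/2 ⊕ ℤ/6

Derivation:
rank_ℚ(R)=2; free=4−2=2
SNF(R) diag = [2, 6] → torsion [2, 6]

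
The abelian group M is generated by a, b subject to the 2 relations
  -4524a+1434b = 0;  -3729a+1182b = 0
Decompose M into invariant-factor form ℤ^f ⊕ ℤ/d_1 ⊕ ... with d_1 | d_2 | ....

rank_ℚ(R)=2; free=2−2=0
SNF(R) diag = [3, 6] → torsion [3, 6]

Answer: M ≅ ℤ/3 ⊕ ℤ/6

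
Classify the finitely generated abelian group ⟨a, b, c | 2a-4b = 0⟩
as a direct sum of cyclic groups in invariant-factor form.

rank_ℚ(R)=1; free=3−1=2
SNF(R) diag = [2] → torsion [2]

Answer: M ≅ ℤ^2 ⊕ ℤ/2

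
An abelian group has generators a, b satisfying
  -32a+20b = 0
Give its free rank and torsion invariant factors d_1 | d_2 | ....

rank_ℚ(R)=1; free=2−1=1
SNF(R) diag = [4] → torsion [4]

Answer: M ≅ ℤ^1 ⊕ ℤ/4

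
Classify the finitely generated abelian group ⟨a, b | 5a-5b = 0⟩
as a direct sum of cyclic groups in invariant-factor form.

Answer: M ≅ ℤ^1 ⊕ ℤ/5

Derivation:
rank_ℚ(R)=1; free=2−1=1
SNF(R) diag = [5] → torsion [5]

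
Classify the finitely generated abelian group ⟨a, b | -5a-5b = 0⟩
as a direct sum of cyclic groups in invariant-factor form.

Answer: M ≅ ℤ^1 ⊕ ℤ/5

Derivation:
rank_ℚ(R)=1; free=2−1=1
SNF(R) diag = [5] → torsion [5]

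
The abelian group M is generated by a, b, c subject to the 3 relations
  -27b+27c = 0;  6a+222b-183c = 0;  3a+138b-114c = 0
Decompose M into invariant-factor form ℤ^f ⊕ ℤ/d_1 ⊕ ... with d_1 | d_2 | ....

rank_ℚ(R)=3; free=3−3=0
SNF(R) diag = [3, 9, 27] → torsion [3, 9, 27]

Answer: M ≅ ℤ/3 ⊕ ℤ/9 ⊕ ℤ/27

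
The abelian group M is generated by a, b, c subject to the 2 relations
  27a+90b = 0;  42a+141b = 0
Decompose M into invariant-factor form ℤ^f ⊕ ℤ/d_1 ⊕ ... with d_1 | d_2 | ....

rank_ℚ(R)=2; free=3−2=1
SNF(R) diag = [3, 9] → torsion [3, 9]

Answer: M ≅ ℤ^1 ⊕ ℤ/3 ⊕ ℤ/9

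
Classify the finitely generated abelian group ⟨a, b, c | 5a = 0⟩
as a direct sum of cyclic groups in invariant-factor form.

rank_ℚ(R)=1; free=3−1=2
SNF(R) diag = [5] → torsion [5]

Answer: M ≅ ℤ^2 ⊕ ℤ/5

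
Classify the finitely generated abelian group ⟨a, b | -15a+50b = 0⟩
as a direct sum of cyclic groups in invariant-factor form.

rank_ℚ(R)=1; free=2−1=1
SNF(R) diag = [5] → torsion [5]

Answer: M ≅ ℤ^1 ⊕ ℤ/5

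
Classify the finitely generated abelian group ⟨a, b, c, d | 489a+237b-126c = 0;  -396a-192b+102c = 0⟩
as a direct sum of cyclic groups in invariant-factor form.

Answer: M ≅ ℤ^2 ⊕ ℤ/3 ⊕ ℤ/6

Derivation:
rank_ℚ(R)=2; free=4−2=2
SNF(R) diag = [3, 6] → torsion [3, 6]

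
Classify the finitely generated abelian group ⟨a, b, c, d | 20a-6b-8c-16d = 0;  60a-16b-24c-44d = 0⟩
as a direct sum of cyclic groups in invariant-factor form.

Answer: M ≅ ℤ^2 ⊕ ℤ/2 ⊕ ℤ/4

Derivation:
rank_ℚ(R)=2; free=4−2=2
SNF(R) diag = [2, 4] → torsion [2, 4]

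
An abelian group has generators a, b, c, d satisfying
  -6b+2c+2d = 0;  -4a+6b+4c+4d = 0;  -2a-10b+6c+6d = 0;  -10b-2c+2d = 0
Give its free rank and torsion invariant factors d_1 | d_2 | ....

rank_ℚ(R)=4; free=4−4=0
SNF(R) diag = [2, 2, 2, 4] → torsion [2, 2, 2, 4]

Answer: M ≅ ℤ/2 ⊕ ℤ/2 ⊕ ℤ/2 ⊕ ℤ/4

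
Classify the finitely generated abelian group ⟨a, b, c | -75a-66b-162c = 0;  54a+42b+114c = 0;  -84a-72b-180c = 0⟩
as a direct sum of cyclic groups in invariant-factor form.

Answer: M ≅ ℤ/3 ⊕ ℤ/6 ⊕ ℤ/12

Derivation:
rank_ℚ(R)=3; free=3−3=0
SNF(R) diag = [3, 6, 12] → torsion [3, 6, 12]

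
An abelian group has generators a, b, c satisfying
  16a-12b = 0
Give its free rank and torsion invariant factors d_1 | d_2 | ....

Answer: M ≅ ℤ^2 ⊕ ℤ/4

Derivation:
rank_ℚ(R)=1; free=3−1=2
SNF(R) diag = [4] → torsion [4]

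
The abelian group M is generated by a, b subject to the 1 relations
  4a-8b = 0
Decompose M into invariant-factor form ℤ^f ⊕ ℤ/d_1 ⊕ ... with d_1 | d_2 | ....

rank_ℚ(R)=1; free=2−1=1
SNF(R) diag = [4] → torsion [4]

Answer: M ≅ ℤ^1 ⊕ ℤ/4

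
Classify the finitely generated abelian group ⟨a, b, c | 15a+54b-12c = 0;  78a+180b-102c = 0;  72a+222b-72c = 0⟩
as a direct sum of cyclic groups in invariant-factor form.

Answer: M ≅ ℤ/3 ⊕ ℤ/6 ⊕ ℤ/18

Derivation:
rank_ℚ(R)=3; free=3−3=0
SNF(R) diag = [3, 6, 18] → torsion [3, 6, 18]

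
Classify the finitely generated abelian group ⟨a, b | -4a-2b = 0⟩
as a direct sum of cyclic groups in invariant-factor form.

Answer: M ≅ ℤ^1 ⊕ ℤ/2

Derivation:
rank_ℚ(R)=1; free=2−1=1
SNF(R) diag = [2] → torsion [2]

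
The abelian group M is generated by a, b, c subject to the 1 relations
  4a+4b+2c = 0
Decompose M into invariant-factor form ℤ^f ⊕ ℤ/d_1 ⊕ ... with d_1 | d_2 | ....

Answer: M ≅ ℤ^2 ⊕ ℤ/2

Derivation:
rank_ℚ(R)=1; free=3−1=2
SNF(R) diag = [2] → torsion [2]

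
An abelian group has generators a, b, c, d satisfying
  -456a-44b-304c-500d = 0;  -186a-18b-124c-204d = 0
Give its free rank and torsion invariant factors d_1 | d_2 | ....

Answer: M ≅ ℤ^2 ⊕ ℤ/2 ⊕ ℤ/4

Derivation:
rank_ℚ(R)=2; free=4−2=2
SNF(R) diag = [2, 4] → torsion [2, 4]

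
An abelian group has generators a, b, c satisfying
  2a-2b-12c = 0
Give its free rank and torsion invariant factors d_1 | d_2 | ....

Answer: M ≅ ℤ^2 ⊕ ℤ/2

Derivation:
rank_ℚ(R)=1; free=3−1=2
SNF(R) diag = [2] → torsion [2]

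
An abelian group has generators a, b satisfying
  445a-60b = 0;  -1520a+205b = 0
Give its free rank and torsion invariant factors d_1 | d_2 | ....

Answer: M ≅ ℤ/5 ⊕ ℤ/5

Derivation:
rank_ℚ(R)=2; free=2−2=0
SNF(R) diag = [5, 5] → torsion [5, 5]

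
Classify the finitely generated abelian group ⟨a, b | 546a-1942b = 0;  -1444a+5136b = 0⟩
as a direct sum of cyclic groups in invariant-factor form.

rank_ℚ(R)=2; free=2−2=0
SNF(R) diag = [2, 4] → torsion [2, 4]

Answer: M ≅ ℤ/2 ⊕ ℤ/4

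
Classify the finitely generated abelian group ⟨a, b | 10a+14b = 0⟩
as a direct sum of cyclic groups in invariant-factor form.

rank_ℚ(R)=1; free=2−1=1
SNF(R) diag = [2] → torsion [2]

Answer: M ≅ ℤ^1 ⊕ ℤ/2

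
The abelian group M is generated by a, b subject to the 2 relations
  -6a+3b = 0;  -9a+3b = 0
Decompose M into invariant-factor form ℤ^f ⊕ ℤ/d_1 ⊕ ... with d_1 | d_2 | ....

rank_ℚ(R)=2; free=2−2=0
SNF(R) diag = [3, 3] → torsion [3, 3]

Answer: M ≅ ℤ/3 ⊕ ℤ/3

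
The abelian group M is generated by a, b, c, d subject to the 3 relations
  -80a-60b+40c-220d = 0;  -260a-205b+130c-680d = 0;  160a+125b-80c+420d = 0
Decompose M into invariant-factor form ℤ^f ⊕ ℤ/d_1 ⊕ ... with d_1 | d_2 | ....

Answer: M ≅ ℤ^1 ⊕ ℤ/5 ⊕ ℤ/10 ⊕ ℤ/20

Derivation:
rank_ℚ(R)=3; free=4−3=1
SNF(R) diag = [5, 10, 20] → torsion [5, 10, 20]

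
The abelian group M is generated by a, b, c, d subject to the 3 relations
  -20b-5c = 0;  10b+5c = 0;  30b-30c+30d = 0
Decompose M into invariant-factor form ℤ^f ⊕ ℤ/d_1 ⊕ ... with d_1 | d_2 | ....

rank_ℚ(R)=3; free=4−3=1
SNF(R) diag = [5, 10, 30] → torsion [5, 10, 30]

Answer: M ≅ ℤ^1 ⊕ ℤ/5 ⊕ ℤ/10 ⊕ ℤ/30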